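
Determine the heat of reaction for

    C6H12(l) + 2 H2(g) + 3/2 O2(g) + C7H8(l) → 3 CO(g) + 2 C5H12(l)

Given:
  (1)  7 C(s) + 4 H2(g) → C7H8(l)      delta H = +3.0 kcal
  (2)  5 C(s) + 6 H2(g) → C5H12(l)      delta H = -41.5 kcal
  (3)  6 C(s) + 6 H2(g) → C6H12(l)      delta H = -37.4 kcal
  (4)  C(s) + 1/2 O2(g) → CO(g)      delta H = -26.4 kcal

delta H = -127.8 kcal

(1) reversed (reverse to put C7H8(l) on the reactant side): -3.0 kcal
(2) × 2 (scale by 2 for the 2 C5H12(l)): (2)·(-41.5) = -83.0 kcal
(3) reversed (reverse to put C6H12(l) on the reactant side): +37.4 kcal
(4) × 3 (×3 to match 3 CO(g) in the target): (3)·(-26.4) = -79.2 kcal
delta H = (-1)·(+3.0) + (2)·(-41.5) + (-1)·(-37.4) + (3)·(-26.4) = -127.8 kcal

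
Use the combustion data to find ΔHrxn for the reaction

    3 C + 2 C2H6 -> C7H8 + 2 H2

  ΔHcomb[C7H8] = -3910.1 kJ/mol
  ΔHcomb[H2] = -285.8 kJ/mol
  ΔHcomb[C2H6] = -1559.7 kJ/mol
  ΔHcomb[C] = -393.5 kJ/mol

Using ΔH = Σ nΔHc°(reactants) − Σ nΔHc°(products):
= [3·(-393.5) + 2·(-1559.7)] − [1·(-3910.1) + 2·(-285.8)]
= 181.8 kJ/mol

ΔHrxn = 181.8 kJ/mol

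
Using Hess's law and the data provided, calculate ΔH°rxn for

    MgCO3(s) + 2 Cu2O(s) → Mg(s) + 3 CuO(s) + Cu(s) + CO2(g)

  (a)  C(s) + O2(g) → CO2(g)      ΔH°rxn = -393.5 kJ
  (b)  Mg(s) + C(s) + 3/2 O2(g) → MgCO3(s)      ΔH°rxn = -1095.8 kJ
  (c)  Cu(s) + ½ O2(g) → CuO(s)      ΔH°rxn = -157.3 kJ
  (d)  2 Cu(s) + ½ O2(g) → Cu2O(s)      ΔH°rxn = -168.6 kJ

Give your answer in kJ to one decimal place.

(a) as written: -393.5 kJ
(b) reversed: +1095.8 kJ
(c) × 3: (3)·(-157.3) = -471.9 kJ
(d) reversed and × 2: (-2)·(-168.6) = +337.2 kJ
Since enthalpy is a state function, ΔH°rxn = (-393.5) + (+1095.8) + (-471.9) + (+337.2) = 567.6 kJ

ΔH°rxn = 567.6 kJ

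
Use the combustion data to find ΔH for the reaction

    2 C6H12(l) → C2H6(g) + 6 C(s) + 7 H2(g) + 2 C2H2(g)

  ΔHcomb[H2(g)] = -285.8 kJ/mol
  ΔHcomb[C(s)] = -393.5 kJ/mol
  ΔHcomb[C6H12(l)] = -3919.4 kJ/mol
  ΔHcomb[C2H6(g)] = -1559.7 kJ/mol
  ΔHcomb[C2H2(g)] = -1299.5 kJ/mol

With combustion enthalpies, reactants minus products:
= [2·(-3919.4)] − [1·(-1559.7) + 6·(-393.5) + 7·(-285.8) + 2·(-1299.5)]
= 681.5 kJ/mol

ΔH = 681.5 kJ/mol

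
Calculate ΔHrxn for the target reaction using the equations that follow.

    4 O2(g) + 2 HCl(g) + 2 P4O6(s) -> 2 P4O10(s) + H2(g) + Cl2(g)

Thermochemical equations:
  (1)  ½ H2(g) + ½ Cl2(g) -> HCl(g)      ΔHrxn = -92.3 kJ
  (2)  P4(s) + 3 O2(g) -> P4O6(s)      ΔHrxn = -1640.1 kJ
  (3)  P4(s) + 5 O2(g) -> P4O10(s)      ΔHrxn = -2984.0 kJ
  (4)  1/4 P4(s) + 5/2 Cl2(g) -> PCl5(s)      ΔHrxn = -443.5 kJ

(1) reversed and × 2: (-2)·(-92.3) = +184.6 kJ
(2) reversed and × 2: (-2)·(-1640.1) = +3280.2 kJ
(3) × 2: (2)·(-2984.0) = -5968.0 kJ
(4): not needed.
ΔHrxn = (-2)·(-92.3) + (-2)·(-1640.1) + (2)·(-2984.0) = -2503.2 kJ

ΔHrxn = -2503.2 kJ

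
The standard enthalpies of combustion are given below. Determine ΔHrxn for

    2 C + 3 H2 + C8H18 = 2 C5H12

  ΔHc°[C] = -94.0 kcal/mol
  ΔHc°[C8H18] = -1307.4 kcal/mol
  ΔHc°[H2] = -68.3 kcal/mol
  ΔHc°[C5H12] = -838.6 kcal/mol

ΔHrxn = -23.1 kcal/mol

Using ΔH = Σ nΔHc°(reactants) − Σ nΔHc°(products):
= [2·(-94.0) + 3·(-68.3) + 1·(-1307.4)] − [2·(-838.6)]
= -23.1 kcal/mol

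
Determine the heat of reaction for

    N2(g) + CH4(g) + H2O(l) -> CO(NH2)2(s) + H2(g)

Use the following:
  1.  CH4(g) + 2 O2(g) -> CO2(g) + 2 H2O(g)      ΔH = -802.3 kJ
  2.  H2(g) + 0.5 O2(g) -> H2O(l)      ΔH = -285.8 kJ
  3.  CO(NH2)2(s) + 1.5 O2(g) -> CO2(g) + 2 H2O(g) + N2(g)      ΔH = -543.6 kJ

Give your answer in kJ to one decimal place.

ΔH = 27.1 kJ

eq. 1 as written: -802.3 kJ
eq. 2 reversed: +285.8 kJ
eq. 3 reversed: +543.6 kJ
By Hess's law, ΔH = (-802.3) + (+285.8) + (+543.6) = 27.1 kJ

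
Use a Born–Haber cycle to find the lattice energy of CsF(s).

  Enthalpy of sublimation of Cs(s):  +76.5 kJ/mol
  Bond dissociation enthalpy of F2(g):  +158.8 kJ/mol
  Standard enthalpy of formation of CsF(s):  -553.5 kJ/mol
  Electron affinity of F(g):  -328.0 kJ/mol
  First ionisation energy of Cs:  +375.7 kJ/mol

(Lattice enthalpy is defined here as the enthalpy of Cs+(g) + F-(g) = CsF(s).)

U = -757.1 kJ/mol

ΔHf° = 1·ΔHsub + 1·(ΣIE) + 1/2·D(F2) + 1·EA + U
-553.5 = 1·(+76.5) + 1·(+375.7) + 1/2·(+158.8) + 1·(-328.0) + U
U = -553.5 − (+203.6) = -757.1 kJ/mol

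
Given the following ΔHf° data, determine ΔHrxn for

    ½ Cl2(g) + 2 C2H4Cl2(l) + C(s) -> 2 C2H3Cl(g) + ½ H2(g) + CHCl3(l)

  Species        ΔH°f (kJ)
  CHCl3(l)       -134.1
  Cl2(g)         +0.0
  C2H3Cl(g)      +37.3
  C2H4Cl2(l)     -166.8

ΔHrxn = 274.1 kJ

Products: 2·(+37.3) + 1/2·(+0.0) + 1·(-134.1) = -59.5
Reactants: 1/2·(+0.0) + 2·(-166.8) + 1·(+0.0) = -333.6
ΔHrxn = (-59.5) − (-333.6) = 274.1 kJ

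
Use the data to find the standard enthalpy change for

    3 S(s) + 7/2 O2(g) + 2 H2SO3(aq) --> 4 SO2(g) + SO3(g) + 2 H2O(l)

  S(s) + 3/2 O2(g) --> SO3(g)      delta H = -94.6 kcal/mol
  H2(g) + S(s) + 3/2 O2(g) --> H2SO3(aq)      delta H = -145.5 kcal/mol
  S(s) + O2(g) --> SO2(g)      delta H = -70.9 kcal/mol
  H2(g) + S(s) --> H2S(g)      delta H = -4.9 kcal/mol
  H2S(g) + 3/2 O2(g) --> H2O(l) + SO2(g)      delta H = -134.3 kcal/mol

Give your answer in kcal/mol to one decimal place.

equation 1 as written (SO3(g) already on the product side): -94.6 kcal/mol
equation 2 reversed and × 2 (reverse to put H2SO3(aq) on the reactant side; scale by 2 for the 2 H2SO3(aq)): (-2)·(-145.5) = +291.0 kcal/mol
equation 3 × 2: (2)·(-70.9) = -141.8 kcal/mol
equation 4 × 2: (2)·(-4.9) = -9.8 kcal/mol
equation 5 × 2 (scale by 2 for the 2 H2O(l)): (2)·(-134.3) = -268.6 kcal/mol
Combining the equations, delta H = (-94.6) + (+291.0) + (-141.8) + (-9.8) + (-268.6) = -223.8 kcal/mol

delta H = -223.8 kcal/mol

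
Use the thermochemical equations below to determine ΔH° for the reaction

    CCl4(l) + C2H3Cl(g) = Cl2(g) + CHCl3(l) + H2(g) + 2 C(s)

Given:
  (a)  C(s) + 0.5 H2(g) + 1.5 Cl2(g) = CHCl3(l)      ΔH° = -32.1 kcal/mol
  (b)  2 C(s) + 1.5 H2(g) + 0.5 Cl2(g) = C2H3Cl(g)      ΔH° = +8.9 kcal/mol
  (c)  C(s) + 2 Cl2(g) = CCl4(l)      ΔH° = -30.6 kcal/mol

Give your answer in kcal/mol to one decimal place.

ΔH° = -10.4 kcal/mol

(a) as written: -32.1 kcal/mol
(b) reversed: -8.9 kcal/mol
(c) reversed: +30.6 kcal/mol
Since enthalpy is a state function, ΔH° = (1)·(-32.1) + (-1)·(+8.9) + (-1)·(-30.6) = -10.4 kcal/mol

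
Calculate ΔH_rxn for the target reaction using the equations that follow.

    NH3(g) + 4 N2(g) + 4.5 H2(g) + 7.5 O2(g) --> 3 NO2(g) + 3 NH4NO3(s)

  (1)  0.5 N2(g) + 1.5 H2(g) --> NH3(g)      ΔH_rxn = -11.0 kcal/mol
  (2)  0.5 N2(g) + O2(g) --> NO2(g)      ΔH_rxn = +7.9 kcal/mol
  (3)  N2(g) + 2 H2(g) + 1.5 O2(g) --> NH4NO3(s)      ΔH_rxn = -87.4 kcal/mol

ΔH_rxn = -227.5 kcal/mol

(1) reversed (reverse to put NH3(g) on the reactant side): +11.0 kcal/mol
(2) × 3 (×3 to match 3 NO2(g) in the target): (3)·(+7.9) = +23.7 kcal/mol
(3) × 3 (scale by 3 for the 3 NH4NO3(s)): (3)·(-87.4) = -262.2 kcal/mol
ΔH_rxn = (+11.0) + (+23.7) + (-262.2) = -227.5 kcal/mol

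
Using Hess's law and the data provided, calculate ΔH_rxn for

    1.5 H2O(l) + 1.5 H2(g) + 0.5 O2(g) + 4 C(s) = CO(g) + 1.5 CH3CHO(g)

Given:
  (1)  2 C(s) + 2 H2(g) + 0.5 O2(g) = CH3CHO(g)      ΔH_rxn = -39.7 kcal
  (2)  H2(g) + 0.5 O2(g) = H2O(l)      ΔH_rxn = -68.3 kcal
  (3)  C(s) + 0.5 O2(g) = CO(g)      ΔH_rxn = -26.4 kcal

(1) × 3/2: (3/2)·(-39.7) = -59.55 kcal
(2) reversed and × 3/2: (-3/2)·(-68.3) = +102.45 kcal
(3) as written: -26.4 kcal
ΔH_rxn = (3/2)·(-39.7) + (-3/2)·(-68.3) + (1)·(-26.4) = 16.5 kcal

ΔH_rxn = 16.5 kcal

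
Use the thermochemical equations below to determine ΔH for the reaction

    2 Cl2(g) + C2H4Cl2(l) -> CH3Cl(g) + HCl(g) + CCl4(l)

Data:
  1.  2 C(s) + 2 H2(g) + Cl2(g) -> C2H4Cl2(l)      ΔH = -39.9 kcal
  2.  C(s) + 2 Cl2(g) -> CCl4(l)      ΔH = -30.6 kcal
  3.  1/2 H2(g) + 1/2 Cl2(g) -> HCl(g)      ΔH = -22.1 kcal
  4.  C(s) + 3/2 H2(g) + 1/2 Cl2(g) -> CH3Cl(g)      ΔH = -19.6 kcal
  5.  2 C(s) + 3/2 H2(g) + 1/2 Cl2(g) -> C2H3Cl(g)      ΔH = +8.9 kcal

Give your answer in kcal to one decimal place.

eq. 1 reversed: +39.9 kcal
eq. 2 as written: -30.6 kcal
eq. 3 as written: -22.1 kcal
eq. 4 as written: -19.6 kcal
eq. 5: not needed.
By Hess's law, ΔH = (-1)·(-39.9) + (1)·(-30.6) + (1)·(-22.1) + (1)·(-19.6) = -32.4 kcal

ΔH = -32.4 kcal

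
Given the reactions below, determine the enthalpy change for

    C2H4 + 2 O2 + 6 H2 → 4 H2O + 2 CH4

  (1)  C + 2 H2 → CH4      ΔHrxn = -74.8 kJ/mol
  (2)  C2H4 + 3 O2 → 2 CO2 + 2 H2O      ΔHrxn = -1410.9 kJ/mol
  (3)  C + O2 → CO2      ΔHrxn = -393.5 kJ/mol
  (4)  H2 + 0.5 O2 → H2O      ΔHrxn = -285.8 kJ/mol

ΔHrxn = -1345.1 kJ/mol

(1) × 2 (×2 to match 2 CH4 in the target): (2)·(-74.8) = -149.6 kJ/mol
(2) as written (C2H4 already on the reactant side): -1410.9 kJ/mol
(3) reversed and × 2: (-2)·(-393.5) = +787.0 kJ/mol
(4) × 2: (2)·(-285.8) = -571.6 kJ/mol
ΔHrxn = (-149.6) + (-1410.9) + (+787.0) + (-571.6) = -1345.1 kJ/mol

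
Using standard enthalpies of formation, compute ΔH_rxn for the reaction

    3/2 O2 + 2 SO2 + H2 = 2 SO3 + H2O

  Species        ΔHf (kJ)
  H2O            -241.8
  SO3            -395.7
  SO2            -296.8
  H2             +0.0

ΔH_rxn = -439.6 kJ

Products: 2·(-395.7) + 1·(-241.8) = -1033.2
Reactants: 3/2·(+0.0) + 2·(-296.8) + 1·(+0.0) = -593.6
ΔH_rxn = (-1033.2) − (-593.6) = -439.6 kJ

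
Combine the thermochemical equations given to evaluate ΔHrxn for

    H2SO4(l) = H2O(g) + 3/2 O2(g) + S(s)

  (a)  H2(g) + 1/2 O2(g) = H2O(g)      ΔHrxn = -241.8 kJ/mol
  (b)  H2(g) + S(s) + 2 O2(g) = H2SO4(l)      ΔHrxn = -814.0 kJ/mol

(a) as written: -241.8 kJ/mol
(b) reversed: +814.0 kJ/mol
ΔHrxn = (1)·(-241.8) + (-1)·(-814.0) = 572.2 kJ/mol

ΔHrxn = 572.2 kJ/mol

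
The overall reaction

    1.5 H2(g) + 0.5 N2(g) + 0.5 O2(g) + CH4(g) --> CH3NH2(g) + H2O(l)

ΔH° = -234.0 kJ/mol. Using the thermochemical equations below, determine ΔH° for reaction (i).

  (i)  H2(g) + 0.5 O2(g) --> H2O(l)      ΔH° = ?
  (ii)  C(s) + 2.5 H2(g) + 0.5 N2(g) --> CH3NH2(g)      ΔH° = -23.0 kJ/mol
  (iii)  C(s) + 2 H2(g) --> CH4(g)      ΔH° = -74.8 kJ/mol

ΔH° = -285.8 kJ/mol

(i) as written: contributes x
(ii) as written: -23.0 kJ/mol
(iii) reversed: +74.8 kJ/mol
-234.0 = (-23.0) + (+74.8) + x
x = (-234.0 − (+51.8)) / (1) = -285.8 kJ/mol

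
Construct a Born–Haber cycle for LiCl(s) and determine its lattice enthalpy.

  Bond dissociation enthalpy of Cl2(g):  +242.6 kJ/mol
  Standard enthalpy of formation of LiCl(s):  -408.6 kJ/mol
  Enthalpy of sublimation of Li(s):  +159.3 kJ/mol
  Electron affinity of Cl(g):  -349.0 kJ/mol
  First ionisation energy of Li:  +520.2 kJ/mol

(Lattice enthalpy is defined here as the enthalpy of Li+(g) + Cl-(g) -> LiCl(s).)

ΔHf° = 1·ΔHsub + 1·(ΣIE) + 1/2·D(Cl2) + 1·EA + U
-408.6 = 1·(+159.3) + 1·(+520.2) + 1/2·(+242.6) + 1·(-349.0) + U
U = -408.6 − (+451.8) = -860.4 kJ/mol

U = -860.4 kJ/mol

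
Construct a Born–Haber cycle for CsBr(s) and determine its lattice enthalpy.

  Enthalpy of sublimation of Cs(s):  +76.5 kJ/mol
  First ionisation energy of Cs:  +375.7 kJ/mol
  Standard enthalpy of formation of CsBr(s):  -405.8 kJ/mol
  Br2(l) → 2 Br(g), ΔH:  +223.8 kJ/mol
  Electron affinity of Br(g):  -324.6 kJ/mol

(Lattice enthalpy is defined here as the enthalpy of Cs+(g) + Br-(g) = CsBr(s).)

ΔHf° = 1·ΔHsub + 1·(ΣIE) + 1/2·D(Br2) + 1·EA + U
-405.8 = 1·(+76.5) + 1·(+375.7) + 1/2·(+223.8) + 1·(-324.6) + U
U = -405.8 − (+239.5) = -645.3 kJ/mol

U = -645.3 kJ/mol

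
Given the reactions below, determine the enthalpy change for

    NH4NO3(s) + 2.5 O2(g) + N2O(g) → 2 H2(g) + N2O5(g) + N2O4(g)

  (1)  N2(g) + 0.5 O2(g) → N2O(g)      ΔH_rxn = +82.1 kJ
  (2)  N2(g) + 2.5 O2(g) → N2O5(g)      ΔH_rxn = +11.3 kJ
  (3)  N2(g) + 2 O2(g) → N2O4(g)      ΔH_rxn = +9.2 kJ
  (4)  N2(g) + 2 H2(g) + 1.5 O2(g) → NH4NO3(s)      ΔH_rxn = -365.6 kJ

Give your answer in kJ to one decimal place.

ΔH_rxn = 304.0 kJ

(1) reversed: -82.1 kJ
(2) as written: +11.3 kJ
(3) as written: +9.2 kJ
(4) reversed: +365.6 kJ
Combining the equations, ΔH_rxn = (-1)·(+82.1) + (1)·(+11.3) + (1)·(+9.2) + (-1)·(-365.6) = 304.0 kJ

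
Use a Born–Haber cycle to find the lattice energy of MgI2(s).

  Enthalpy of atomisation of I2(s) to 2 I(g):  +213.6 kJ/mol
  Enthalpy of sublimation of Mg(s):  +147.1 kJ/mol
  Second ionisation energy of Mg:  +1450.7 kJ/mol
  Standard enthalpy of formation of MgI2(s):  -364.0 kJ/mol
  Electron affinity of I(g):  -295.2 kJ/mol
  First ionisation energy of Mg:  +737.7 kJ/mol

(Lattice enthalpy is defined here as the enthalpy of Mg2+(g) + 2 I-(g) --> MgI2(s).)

ΔHf° = 1·ΔHsub + 1·(ΣIE) + 1·D(I2) + 2·EA + U
-364.0 = 1·(+147.1) + 1·(+2188.4) + 1·(+213.6) + 2·(-295.2) + U
U = -364.0 − (+1958.7) = -2322.7 kJ/mol

U = -2322.7 kJ/mol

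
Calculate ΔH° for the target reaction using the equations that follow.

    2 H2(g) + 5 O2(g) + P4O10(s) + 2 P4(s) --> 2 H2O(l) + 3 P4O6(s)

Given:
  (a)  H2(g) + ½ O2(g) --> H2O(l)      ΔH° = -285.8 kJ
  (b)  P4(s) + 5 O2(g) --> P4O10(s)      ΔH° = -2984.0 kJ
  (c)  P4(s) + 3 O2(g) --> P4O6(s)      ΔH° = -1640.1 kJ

(a) × 2: (2)·(-285.8) = -571.6 kJ
(b) reversed: +2984.0 kJ
(c) × 3: (3)·(-1640.1) = -4920.3 kJ
ΔH° = (-571.6) + (+2984.0) + (-4920.3) = -2507.9 kJ

ΔH° = -2507.9 kJ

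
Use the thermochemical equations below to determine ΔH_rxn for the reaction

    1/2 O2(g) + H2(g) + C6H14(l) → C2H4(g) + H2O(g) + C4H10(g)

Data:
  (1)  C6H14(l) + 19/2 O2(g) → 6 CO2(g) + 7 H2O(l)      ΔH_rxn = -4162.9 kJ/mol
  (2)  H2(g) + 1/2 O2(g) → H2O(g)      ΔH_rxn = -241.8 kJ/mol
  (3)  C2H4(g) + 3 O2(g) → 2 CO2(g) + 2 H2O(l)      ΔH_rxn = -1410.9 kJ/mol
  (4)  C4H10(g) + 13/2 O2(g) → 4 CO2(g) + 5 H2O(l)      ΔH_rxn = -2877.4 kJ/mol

ΔH_rxn = -116.4 kJ/mol

(1) as written (C6H14(l) already on the reactant side): -4162.9 kJ/mol
(2) as written (H2O(g) already on the product side): -241.8 kJ/mol
(3) reversed (reverse to put C2H4(g) on the product side): +1410.9 kJ/mol
(4) reversed (reverse to put C4H10(g) on the product side): +2877.4 kJ/mol
ΔH_rxn = (-4162.9) + (-241.8) + (+1410.9) + (+2877.4) = -116.4 kJ/mol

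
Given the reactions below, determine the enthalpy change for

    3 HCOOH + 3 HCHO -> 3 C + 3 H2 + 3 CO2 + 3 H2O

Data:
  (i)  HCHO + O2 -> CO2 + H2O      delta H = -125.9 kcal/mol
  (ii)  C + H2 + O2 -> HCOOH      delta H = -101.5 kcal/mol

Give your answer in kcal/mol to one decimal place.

delta H = -73.2 kcal/mol

(i) × 3: (3)·(-125.9) = -377.7 kcal/mol
(ii) reversed and × 3: (-3)·(-101.5) = +304.5 kcal/mol
delta H = (3)·(-125.9) + (-3)·(-101.5) = -73.2 kcal/mol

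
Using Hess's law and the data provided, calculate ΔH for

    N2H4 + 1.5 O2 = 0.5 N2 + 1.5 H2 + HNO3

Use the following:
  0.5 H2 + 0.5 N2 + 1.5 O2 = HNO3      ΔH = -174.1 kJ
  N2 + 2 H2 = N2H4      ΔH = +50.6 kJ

ΔH = -224.7 kJ

equation 1 as written (HNO3 already on the product side): -174.1 kJ
equation 2 reversed (reverse to put N2H4 on the reactant side): -50.6 kJ
ΔH = (1)·(-174.1) + (-1)·(+50.6) = -224.7 kJ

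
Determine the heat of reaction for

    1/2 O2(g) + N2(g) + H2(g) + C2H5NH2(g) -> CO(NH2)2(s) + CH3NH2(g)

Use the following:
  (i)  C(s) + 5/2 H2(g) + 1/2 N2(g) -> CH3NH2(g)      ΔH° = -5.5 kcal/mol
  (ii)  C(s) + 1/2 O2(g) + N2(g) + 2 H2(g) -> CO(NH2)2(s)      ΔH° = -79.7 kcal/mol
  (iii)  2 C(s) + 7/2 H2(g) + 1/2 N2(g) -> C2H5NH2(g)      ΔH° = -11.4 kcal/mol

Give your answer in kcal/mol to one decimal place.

(i) as written: -5.5 kcal/mol
(ii) as written: -79.7 kcal/mol
(iii) reversed: +11.4 kcal/mol
Summing the manipulated equations, ΔH° = (-5.5) + (-79.7) + (+11.4) = -73.8 kcal/mol

ΔH° = -73.8 kcal/mol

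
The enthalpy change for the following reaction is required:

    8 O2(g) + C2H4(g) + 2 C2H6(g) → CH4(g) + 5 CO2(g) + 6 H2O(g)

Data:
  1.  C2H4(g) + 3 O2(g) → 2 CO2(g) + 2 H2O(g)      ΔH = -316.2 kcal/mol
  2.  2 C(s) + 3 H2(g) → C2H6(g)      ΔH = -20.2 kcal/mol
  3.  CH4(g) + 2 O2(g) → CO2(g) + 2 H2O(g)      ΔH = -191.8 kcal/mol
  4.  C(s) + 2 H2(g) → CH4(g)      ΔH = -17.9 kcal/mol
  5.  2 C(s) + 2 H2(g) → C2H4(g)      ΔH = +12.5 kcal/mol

ΔH = -807.1 kcal/mol

eq. 1 × 2: (2)·(-316.2) = -632.4 kcal/mol
eq. 2 reversed and × 2: (-2)·(-20.2) = +40.4 kcal/mol
eq. 3 as written: -191.8 kcal/mol
eq. 4 × 2: (2)·(-17.9) = -35.8 kcal/mol
eq. 5 as written: +12.5 kcal/mol
ΔH = (-632.4) + (+40.4) + (-191.8) + (-35.8) + (+12.5) = -807.1 kcal/mol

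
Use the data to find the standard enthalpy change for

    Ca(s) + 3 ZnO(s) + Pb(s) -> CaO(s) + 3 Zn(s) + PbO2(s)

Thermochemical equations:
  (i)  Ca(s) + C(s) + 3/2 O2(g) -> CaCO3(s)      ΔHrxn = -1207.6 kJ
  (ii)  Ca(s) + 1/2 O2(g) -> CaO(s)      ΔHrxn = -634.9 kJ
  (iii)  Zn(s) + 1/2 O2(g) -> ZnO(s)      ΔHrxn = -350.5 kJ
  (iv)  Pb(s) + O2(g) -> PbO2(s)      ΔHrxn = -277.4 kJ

ΔHrxn = 139.2 kJ

(i): not needed (CaCO3(s) appears nowhere else).
(ii) as written (CaO(s) already on the product side): -634.9 kJ
(iii) reversed and × 3 (ZnO(s) must end up as a reactant; scale by 3 for the 3 ZnO(s)): (-3)·(-350.5) = +1051.5 kJ
(iv) as written (PbO2(s) already on the product side): -277.4 kJ
Combining the equations, ΔHrxn = (-634.9) + (+1051.5) + (-277.4) = 139.2 kJ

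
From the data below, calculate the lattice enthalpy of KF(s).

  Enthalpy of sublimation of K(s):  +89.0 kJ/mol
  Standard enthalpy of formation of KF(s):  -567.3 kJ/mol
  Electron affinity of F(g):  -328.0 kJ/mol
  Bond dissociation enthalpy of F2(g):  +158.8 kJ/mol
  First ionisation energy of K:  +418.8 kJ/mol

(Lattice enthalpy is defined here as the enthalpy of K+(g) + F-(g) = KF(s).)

ΔHf° = 1·ΔHsub + 1·(ΣIE) + 1/2·D(F2) + 1·EA + U
-567.3 = 1·(+89.0) + 1·(+418.8) + 1/2·(+158.8) + 1·(-328.0) + U
U = -567.3 − (+259.2) = -826.5 kJ/mol

U = -826.5 kJ/mol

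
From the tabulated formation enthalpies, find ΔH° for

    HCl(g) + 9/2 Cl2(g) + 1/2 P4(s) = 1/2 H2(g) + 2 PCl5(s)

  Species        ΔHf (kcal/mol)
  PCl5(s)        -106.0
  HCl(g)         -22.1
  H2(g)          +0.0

ΔH°rxn = Σ nΔHf°(products) − Σ nΔHf°(reactants).
Products: 1/2·(+0.0) + 2·(-106.0) = -212.0
Reactants: 1·(-22.1) + 9/2·(+0.0) + 1/2·(+0.0) = -22.1
ΔH° = (-212.0) − (-22.1) = -189.9 kcal/mol

ΔH° = -189.9 kcal/mol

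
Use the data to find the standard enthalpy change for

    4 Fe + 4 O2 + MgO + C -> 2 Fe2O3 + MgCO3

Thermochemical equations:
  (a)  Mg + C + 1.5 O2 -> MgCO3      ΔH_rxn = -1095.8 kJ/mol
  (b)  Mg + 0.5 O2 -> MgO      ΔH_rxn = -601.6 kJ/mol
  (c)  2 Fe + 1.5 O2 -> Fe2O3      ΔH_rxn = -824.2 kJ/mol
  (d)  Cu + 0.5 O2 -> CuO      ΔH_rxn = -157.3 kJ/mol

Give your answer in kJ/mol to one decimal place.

(a) as written: -1095.8 kJ/mol
(b) reversed: +601.6 kJ/mol
(c) × 2: (2)·(-824.2) = -1648.4 kJ/mol
(d): not needed.
ΔH_rxn = (1)·(-1095.8) + (-1)·(-601.6) + (2)·(-824.2) = -2142.6 kJ/mol

ΔH_rxn = -2142.6 kJ/mol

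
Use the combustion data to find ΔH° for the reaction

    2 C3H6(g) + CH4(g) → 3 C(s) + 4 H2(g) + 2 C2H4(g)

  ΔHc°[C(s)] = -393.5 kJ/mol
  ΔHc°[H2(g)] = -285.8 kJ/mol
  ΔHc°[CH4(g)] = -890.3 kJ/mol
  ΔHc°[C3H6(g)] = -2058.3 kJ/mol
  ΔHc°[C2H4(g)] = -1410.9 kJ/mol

ΔH° = 138.6 kJ/mol

With combustion enthalpies, reactants minus products:
= [2·(-2058.3) + 1·(-890.3)] − [3·(-393.5) + 4·(-285.8) + 2·(-1410.9)]
= 138.6 kJ/mol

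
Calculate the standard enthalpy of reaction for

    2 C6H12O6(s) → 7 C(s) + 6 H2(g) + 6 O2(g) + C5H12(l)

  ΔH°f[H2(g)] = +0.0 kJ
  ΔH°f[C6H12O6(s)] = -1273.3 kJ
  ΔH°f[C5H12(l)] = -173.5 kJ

ΔH°rxn = Σ nΔHf°(products) − Σ nΔHf°(reactants).
Products: 7·(+0.0) + 6·(+0.0) + 6·(+0.0) + 1·(-173.5) = -173.5
Reactants: 2·(-1273.3) = -2546.6
ΔH° = (-173.5) − (-2546.6) = 2373.1 kJ

ΔH° = 2373.1 kJ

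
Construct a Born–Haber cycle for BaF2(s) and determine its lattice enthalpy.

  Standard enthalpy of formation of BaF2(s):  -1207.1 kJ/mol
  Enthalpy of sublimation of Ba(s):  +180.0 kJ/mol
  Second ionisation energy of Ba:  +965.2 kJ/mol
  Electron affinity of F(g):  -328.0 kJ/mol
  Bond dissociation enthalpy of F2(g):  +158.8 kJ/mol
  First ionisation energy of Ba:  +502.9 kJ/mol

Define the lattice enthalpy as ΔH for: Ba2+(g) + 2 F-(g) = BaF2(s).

ΔHf° = 1·ΔHsub + 1·(ΣIE) + 1·D(F2) + 2·EA + U
-1207.1 = 1·(+180.0) + 1·(+1468.1) + 1·(+158.8) + 2·(-328.0) + U
U = -1207.1 − (+1150.9) = -2358.0 kJ/mol

U = -2358.0 kJ/mol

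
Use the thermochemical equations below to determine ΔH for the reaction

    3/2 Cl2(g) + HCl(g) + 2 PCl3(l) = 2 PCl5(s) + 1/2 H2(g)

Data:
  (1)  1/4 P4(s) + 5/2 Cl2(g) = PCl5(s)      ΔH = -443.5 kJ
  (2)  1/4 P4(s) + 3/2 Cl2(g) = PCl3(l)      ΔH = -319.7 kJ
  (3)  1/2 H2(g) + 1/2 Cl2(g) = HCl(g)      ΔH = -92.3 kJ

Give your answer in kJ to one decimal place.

(1) × 2 (scale by 2 for the 2 PCl5(s)): (2)·(-443.5) = -887.0 kJ
(2) reversed and × 2 (PCl3(l) must end up as a reactant; scale by 2 for the 2 PCl3(l)): (-2)·(-319.7) = +639.4 kJ
(3) reversed (HCl(g) must end up as a reactant): +92.3 kJ
By Hess's law, ΔH = (2)·(-443.5) + (-2)·(-319.7) + (-1)·(-92.3) = -155.3 kJ

ΔH = -155.3 kJ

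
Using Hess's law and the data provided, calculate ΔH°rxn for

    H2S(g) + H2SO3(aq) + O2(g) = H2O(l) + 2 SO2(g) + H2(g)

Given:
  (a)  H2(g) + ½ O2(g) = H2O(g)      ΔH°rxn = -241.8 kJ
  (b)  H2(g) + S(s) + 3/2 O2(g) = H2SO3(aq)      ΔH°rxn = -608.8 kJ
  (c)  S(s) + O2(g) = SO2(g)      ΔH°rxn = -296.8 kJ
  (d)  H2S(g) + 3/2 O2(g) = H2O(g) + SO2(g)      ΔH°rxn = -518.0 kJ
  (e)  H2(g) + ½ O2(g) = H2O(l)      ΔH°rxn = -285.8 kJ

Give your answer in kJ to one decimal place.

(a) reversed: +241.8 kJ
(b) reversed (H2SO3(aq) must end up as a reactant): +608.8 kJ
(c) as written: -296.8 kJ
(d) as written (H2S(g) already on the reactant side): -518.0 kJ
(e) as written (H2O(l) already on the product side): -285.8 kJ
ΔH°rxn = (-1)·(-241.8) + (-1)·(-608.8) + (1)·(-296.8) + (1)·(-518.0) + (1)·(-285.8) = -250.0 kJ

ΔH°rxn = -250.0 kJ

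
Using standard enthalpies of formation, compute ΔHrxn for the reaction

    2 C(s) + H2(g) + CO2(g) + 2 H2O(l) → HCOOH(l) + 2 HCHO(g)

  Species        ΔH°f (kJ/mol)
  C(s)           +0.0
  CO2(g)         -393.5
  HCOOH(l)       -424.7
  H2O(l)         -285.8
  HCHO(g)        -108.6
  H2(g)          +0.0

ΔH°rxn = Σ nΔHf°(products) − Σ nΔHf°(reactants).
Products: 1·(-424.7) + 2·(-108.6) = -641.9
Reactants: 2·(+0.0) + 1·(+0.0) + 1·(-393.5) + 2·(-285.8) = -965.1
ΔHrxn = (-641.9) − (-965.1) = 323.2 kJ/mol

ΔHrxn = 323.2 kJ/mol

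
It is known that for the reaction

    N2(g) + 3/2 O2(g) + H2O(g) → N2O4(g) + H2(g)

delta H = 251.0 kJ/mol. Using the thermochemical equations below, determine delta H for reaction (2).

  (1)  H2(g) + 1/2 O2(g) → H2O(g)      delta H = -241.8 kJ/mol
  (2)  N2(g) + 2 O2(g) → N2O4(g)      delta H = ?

(1) reversed: +241.8 kJ/mol
(2) as written: contributes x
+251.0 = (+241.8) + x
x = (+251.0 − (+241.8)) / (1) = 9.2 kJ/mol

delta H = 9.2 kJ/mol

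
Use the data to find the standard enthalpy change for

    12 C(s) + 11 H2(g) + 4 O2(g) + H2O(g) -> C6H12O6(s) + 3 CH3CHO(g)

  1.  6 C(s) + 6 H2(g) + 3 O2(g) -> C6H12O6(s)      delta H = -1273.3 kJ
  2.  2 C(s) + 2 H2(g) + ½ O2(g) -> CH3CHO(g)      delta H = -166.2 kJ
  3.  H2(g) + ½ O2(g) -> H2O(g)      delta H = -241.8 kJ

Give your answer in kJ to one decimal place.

delta H = -1530.1 kJ

eq. 1 as written (C6H12O6(s) already on the product side): -1273.3 kJ
eq. 2 × 3 (scale by 3 for the 3 CH3CHO(g)): (3)·(-166.2) = -498.6 kJ
eq. 3 reversed (reverse to put H2O(g) on the reactant side): +241.8 kJ
Since enthalpy is a state function, delta H = (-1273.3) + (-498.6) + (+241.8) = -1530.1 kJ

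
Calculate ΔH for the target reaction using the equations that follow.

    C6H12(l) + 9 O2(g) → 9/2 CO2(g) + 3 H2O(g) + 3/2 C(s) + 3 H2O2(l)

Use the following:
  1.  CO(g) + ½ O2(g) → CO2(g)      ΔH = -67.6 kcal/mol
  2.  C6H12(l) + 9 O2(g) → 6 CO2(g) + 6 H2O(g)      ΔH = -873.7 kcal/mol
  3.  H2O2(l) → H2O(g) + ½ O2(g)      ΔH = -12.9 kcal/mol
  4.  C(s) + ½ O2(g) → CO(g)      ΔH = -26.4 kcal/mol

ΔH = -694.0 kcal/mol

eq. 1 reversed and × 3/2: (-3/2)·(-67.6) = +101.4 kcal/mol
eq. 2 as written: -873.7 kcal/mol
eq. 3 reversed and × 3: (-3)·(-12.9) = +38.7 kcal/mol
eq. 4 reversed and × 3/2: (-3/2)·(-26.4) = +39.6 kcal/mol
By Hess's law, ΔH = (+101.4) + (-873.7) + (+38.7) + (+39.6) = -694.0 kcal/mol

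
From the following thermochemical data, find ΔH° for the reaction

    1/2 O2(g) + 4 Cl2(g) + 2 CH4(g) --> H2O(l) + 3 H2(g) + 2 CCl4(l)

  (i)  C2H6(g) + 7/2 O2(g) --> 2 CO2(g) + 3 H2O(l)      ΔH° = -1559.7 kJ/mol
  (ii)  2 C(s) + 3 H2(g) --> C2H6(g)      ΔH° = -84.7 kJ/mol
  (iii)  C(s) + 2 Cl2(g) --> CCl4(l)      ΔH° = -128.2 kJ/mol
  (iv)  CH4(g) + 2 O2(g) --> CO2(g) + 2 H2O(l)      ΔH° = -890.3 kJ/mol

ΔH° = -392.6 kJ/mol

(i) reversed: +1559.7 kJ/mol
(ii) reversed (reverse to put H2(g) on the product side): +84.7 kJ/mol
(iii) × 2 (×2 to match 2 CCl4(l) in the target): (2)·(-128.2) = -256.4 kJ/mol
(iv) × 2 (×2 to match 2 CH4(g) in the target): (2)·(-890.3) = -1780.6 kJ/mol
ΔH° = (+1559.7) + (+84.7) + (-256.4) + (-1780.6) = -392.6 kJ/mol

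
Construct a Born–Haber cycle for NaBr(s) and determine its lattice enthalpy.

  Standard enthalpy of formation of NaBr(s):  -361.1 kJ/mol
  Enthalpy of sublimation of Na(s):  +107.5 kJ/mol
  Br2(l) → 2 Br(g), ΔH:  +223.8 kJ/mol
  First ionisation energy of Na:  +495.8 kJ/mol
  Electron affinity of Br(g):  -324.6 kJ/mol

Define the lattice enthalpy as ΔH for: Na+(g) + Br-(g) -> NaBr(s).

ΔHf° = 1·ΔHsub + 1·(ΣIE) + 1/2·D(Br2) + 1·EA + U
-361.1 = 1·(+107.5) + 1·(+495.8) + 1/2·(+223.8) + 1·(-324.6) + U
U = -361.1 − (+390.6) = -751.7 kJ/mol

U = -751.7 kJ/mol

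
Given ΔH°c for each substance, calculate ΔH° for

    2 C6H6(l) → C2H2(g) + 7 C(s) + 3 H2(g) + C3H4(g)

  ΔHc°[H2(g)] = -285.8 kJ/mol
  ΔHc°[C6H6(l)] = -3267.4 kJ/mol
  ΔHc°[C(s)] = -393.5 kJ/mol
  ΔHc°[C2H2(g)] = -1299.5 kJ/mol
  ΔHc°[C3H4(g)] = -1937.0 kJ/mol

ΔH° = 313.6 kJ/mol

Using ΔH = Σ nΔHc°(reactants) − Σ nΔHc°(products):
= [2·(-3267.4)] − [1·(-1299.5) + 7·(-393.5) + 3·(-285.8) + 1·(-1937.0)]
= 313.6 kJ/mol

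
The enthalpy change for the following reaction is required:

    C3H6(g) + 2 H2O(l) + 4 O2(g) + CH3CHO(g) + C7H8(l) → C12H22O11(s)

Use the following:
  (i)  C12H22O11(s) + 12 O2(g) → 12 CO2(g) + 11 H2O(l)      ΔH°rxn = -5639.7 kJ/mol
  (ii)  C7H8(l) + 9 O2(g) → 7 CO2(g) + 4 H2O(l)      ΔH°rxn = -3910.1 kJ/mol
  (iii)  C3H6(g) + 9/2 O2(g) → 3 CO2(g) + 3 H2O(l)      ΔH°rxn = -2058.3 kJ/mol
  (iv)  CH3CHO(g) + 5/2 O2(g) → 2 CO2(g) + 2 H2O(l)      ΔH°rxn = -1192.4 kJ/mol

ΔH°rxn = -1521.1 kJ/mol

(i) reversed (reverse to put C12H22O11(s) on the product side): +5639.7 kJ/mol
(ii) as written (C7H8(l) already on the reactant side): -3910.1 kJ/mol
(iii) as written (C3H6(g) already on the reactant side): -2058.3 kJ/mol
(iv) as written (CH3CHO(g) already on the reactant side): -1192.4 kJ/mol
Summing the manipulated equations, ΔH°rxn = (+5639.7) + (-3910.1) + (-2058.3) + (-1192.4) = -1521.1 kJ/mol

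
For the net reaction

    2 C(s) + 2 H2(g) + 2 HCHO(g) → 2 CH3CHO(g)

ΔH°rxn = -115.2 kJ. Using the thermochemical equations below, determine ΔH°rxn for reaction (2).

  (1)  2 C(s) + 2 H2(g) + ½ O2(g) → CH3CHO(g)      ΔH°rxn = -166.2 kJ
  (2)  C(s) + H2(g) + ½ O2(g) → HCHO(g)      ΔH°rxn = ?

ΔH°rxn = -108.6 kJ

(1) × 2: (2)·(-166.2) = -332.4 kJ
(2) reversed and × 2: contributes −2·x
-115.2 = (-332.4) − 2·x
x = (-115.2 − (-332.4)) / (-2) = -108.6 kJ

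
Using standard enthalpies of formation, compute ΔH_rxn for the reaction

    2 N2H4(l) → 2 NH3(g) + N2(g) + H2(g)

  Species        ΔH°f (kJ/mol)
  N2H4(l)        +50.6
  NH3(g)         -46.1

ΔH_rxn = -193.4 kJ/mol

ΔH°rxn = Σ nΔHf°(products) − Σ nΔHf°(reactants).
Products: 2·(-46.1) + 1·(+0.0) + 1·(+0.0) = -92.2
Reactants: 2·(+50.6) = +101.2
ΔH_rxn = (-92.2) − (+101.2) = -193.4 kJ/mol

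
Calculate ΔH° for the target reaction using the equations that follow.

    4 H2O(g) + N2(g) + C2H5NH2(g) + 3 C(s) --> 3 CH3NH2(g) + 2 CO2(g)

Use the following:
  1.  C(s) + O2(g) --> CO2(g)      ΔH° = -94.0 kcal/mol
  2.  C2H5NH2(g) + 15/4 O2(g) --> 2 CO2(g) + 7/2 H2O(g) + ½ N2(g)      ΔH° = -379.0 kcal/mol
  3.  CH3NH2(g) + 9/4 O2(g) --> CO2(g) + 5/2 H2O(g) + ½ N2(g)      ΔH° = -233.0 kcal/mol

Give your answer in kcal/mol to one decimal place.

ΔH° = 38.0 kcal/mol

eq. 1 × 3: (3)·(-94.0) = -282.0 kcal/mol
eq. 2 as written: -379.0 kcal/mol
eq. 3 reversed and × 3: (-3)·(-233.0) = +699.0 kcal/mol
Combining the equations, ΔH° = (-282.0) + (-379.0) + (+699.0) = 38.0 kcal/mol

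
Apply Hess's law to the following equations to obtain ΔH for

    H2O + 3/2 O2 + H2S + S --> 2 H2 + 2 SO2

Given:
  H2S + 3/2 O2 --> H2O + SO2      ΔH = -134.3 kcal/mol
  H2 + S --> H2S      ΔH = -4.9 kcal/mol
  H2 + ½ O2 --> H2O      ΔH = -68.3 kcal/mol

ΔH = -68.6 kcal/mol

equation 1 × 2: (2)·(-134.3) = -268.6 kcal/mol
equation 2 as written: -4.9 kcal/mol
equation 3 reversed and × 3: (-3)·(-68.3) = +204.9 kcal/mol
Summing the manipulated equations, ΔH = (2)·(-134.3) + (1)·(-4.9) + (-3)·(-68.3) = -68.6 kcal/mol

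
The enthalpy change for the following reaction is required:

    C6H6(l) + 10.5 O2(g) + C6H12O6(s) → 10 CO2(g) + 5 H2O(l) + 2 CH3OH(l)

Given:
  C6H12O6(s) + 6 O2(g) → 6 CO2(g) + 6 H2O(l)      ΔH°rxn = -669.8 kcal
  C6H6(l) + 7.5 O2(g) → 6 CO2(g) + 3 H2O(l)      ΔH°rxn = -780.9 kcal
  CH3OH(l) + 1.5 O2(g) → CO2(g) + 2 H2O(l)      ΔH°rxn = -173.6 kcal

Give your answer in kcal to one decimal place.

equation 1 as written (C6H12O6(s) already on the reactant side): -669.8 kcal
equation 2 as written (C6H6(l) already on the reactant side): -780.9 kcal
equation 3 reversed and × 2 (reverse to put CH3OH(l) on the product side; ×2 to match 2 CH3OH(l) in the target): (-2)·(-173.6) = +347.2 kcal
ΔH°rxn = (-669.8) + (-780.9) + (+347.2) = -1103.5 kcal

ΔH°rxn = -1103.5 kcal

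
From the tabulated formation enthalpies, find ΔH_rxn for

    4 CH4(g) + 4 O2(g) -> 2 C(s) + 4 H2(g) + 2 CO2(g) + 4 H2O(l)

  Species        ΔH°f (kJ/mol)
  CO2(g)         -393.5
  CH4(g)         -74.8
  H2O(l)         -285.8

Products: 2·(+0.0) + 4·(+0.0) + 2·(-393.5) + 4·(-285.8) = -1930.2
Reactants: 4·(-74.8) + 4·(+0.0) = -299.2
ΔH_rxn = (-1930.2) − (-299.2) = -1631.0 kJ/mol

ΔH_rxn = -1631.0 kJ/mol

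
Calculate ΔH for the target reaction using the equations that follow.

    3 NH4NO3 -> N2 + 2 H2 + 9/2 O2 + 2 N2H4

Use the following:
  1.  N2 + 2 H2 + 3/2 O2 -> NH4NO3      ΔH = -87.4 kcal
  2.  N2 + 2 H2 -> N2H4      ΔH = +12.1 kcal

eq. 1 reversed and × 3 (NH4NO3 must end up as a reactant; ×3 to match 3 NH4NO3 in the target): (-3)·(-87.4) = +262.2 kcal
eq. 2 × 2 (scale by 2 for the 2 N2H4): (2)·(+12.1) = +24.2 kcal
ΔH = (-3)·(-87.4) + (2)·(+12.1) = 286.4 kcal

ΔH = 286.4 kcal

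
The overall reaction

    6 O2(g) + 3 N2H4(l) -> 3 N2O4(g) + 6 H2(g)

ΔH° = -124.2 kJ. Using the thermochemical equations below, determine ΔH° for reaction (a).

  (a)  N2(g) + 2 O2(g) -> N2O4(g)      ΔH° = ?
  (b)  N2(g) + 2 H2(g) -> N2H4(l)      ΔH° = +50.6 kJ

(a) × 3 (scale by 3 for the 3 N2O4(g)): contributes 3·x
(b) reversed and × 3 (reverse to put N2H4(l) on the reactant side; scale by 3 for the 3 N2H4(l)): (-3)·(+50.6) = -151.8 kJ
-124.2 = (-151.8) + 3·x
x = (-124.2 − (-151.8)) / (3) = 9.2 kJ

ΔH° = 9.2 kJ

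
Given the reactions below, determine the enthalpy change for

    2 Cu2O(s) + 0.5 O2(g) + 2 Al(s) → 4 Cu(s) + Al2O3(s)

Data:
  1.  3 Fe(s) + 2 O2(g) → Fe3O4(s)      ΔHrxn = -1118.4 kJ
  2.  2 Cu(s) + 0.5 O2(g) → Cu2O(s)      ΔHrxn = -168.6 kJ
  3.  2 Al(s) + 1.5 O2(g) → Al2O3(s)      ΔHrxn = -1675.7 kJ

ΔHrxn = -1338.5 kJ

eq. 1: not needed (Fe(s) appears nowhere else).
eq. 2 reversed and × 2 (reverse to put Cu2O(s) on the reactant side; ×2 to match 2 Cu2O(s) in the target): (-2)·(-168.6) = +337.2 kJ
eq. 3 as written (Al2O3(s) already on the product side): -1675.7 kJ
By Hess's law, ΔHrxn = (+337.2) + (-1675.7) = -1338.5 kJ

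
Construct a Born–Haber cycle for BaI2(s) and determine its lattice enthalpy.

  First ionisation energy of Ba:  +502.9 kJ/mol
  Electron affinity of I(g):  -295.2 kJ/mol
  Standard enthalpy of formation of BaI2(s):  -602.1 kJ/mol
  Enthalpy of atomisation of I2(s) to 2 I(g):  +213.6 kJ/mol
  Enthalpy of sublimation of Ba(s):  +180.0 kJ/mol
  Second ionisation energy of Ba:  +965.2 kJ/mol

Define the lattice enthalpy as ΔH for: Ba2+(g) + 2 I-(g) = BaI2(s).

ΔHf° = 1·ΔHsub + 1·(ΣIE) + 1·D(I2) + 2·EA + U
-602.1 = 1·(+180.0) + 1·(+1468.1) + 1·(+213.6) + 2·(-295.2) + U
U = -602.1 − (+1271.3) = -1873.4 kJ/mol

U = -1873.4 kJ/mol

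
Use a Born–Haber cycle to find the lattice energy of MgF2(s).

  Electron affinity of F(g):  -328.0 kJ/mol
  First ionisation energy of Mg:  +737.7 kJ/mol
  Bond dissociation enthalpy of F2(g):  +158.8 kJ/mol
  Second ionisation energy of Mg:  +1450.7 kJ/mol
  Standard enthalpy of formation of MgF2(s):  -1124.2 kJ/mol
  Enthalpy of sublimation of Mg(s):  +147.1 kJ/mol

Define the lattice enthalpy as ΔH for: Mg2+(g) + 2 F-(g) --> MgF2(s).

ΔHf° = 1·ΔHsub + 1·(ΣIE) + 1·D(F2) + 2·EA + U
-1124.2 = 1·(+147.1) + 1·(+2188.4) + 1·(+158.8) + 2·(-328.0) + U
U = -1124.2 − (+1838.3) = -2962.5 kJ/mol

U = -2962.5 kJ/mol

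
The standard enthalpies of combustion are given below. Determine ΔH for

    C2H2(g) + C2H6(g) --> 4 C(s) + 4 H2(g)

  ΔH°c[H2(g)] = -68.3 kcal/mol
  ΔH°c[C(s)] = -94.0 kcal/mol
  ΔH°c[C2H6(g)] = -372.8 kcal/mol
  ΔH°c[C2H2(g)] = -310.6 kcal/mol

ΔH = -34.2 kcal/mol

Using ΔH = Σ nΔHc°(reactants) − Σ nΔHc°(products):
= [1·(-310.6) + 1·(-372.8)] − [4·(-94.0) + 4·(-68.3)]
= -34.2 kcal/mol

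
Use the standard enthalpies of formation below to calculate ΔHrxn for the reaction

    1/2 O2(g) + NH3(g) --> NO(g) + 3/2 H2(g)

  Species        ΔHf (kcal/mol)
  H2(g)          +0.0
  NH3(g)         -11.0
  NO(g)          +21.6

ΔHrxn = 32.6 kcal/mol

Products: 1·(+21.6) + 3/2·(+0.0) = +21.6
Reactants: 1/2·(+0.0) + 1·(-11.0) = -11.0
ΔHrxn = (+21.6) − (-11.0) = 32.6 kcal/mol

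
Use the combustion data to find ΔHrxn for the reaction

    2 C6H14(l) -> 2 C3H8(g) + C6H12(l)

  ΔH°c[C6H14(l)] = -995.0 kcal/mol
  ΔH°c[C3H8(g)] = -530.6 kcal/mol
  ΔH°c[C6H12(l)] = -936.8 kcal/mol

ΔHrxn = 8.0 kcal/mol

Using ΔH = Σ nΔHc°(reactants) − Σ nΔHc°(products):
= [2·(-995.0)] − [2·(-530.6) + 1·(-936.8)]
= 8.0 kcal/mol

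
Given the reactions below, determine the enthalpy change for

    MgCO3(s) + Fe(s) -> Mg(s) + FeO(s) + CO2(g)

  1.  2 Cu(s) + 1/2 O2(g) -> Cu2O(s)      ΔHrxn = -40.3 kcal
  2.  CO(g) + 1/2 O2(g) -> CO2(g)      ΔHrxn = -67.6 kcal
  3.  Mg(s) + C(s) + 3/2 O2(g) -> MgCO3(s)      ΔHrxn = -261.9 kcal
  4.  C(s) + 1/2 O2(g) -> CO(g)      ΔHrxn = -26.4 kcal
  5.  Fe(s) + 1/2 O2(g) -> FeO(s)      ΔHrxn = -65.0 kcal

eq. 1: not needed (Cu(s) appears nowhere else).
eq. 2 as written (CO2(g) already on the product side): -67.6 kcal
eq. 3 reversed (reverse to put MgCO3(s) on the reactant side): +261.9 kcal
eq. 4 as written: -26.4 kcal
eq. 5 as written (FeO(s) already on the product side): -65.0 kcal
Combining the equations, ΔHrxn = (1)·(-67.6) + (-1)·(-261.9) + (1)·(-26.4) + (1)·(-65.0) = 102.9 kcal

ΔHrxn = 102.9 kcal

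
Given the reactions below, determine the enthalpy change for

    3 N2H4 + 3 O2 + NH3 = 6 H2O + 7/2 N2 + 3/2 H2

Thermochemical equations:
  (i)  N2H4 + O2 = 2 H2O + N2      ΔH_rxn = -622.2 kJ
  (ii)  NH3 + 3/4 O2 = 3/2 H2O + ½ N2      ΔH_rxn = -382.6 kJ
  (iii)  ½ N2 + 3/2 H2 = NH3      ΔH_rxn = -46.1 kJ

ΔH_rxn = -1820.5 kJ

(i) × 3: (3)·(-622.2) = -1866.6 kJ
(ii): not needed.
(iii) reversed: +46.1 kJ
Combining the equations, ΔH_rxn = (3)·(-622.2) + (-1)·(-46.1) = -1820.5 kJ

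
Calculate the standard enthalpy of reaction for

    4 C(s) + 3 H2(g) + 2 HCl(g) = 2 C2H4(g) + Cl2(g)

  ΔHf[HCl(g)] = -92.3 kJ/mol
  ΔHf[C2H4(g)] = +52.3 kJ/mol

Products: 2·(+52.3) + 1·(+0.0) = +104.6
Reactants: 4·(+0.0) + 3·(+0.0) + 2·(-92.3) = -184.6
ΔH°rxn = (+104.6) − (-184.6) = 289.2 kJ/mol

ΔH°rxn = 289.2 kJ/mol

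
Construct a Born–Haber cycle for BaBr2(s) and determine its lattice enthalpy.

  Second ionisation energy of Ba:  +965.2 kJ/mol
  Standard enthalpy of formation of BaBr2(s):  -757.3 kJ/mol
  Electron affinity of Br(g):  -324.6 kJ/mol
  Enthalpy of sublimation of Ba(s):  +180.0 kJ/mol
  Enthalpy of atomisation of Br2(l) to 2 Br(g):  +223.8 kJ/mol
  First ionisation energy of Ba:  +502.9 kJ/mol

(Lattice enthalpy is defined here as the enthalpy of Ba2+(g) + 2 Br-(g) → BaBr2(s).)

ΔHf° = 1·ΔHsub + 1·(ΣIE) + 1·D(Br2) + 2·EA + U
-757.3 = 1·(+180.0) + 1·(+1468.1) + 1·(+223.8) + 2·(-324.6) + U
U = -757.3 − (+1222.7) = -1980.0 kJ/mol

U = -1980.0 kJ/mol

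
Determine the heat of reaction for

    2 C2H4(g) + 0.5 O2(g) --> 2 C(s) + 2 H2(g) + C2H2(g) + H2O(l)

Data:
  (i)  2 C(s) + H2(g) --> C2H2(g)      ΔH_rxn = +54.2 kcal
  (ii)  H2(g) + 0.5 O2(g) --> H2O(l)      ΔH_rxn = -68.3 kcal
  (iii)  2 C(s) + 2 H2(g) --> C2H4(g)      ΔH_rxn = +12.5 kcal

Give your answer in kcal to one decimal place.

(i) as written: +54.2 kcal
(ii) as written: -68.3 kcal
(iii) reversed and × 2: (-2)·(+12.5) = -25.0 kcal
ΔH_rxn = (1)·(+54.2) + (1)·(-68.3) + (-2)·(+12.5) = -39.1 kcal

ΔH_rxn = -39.1 kcal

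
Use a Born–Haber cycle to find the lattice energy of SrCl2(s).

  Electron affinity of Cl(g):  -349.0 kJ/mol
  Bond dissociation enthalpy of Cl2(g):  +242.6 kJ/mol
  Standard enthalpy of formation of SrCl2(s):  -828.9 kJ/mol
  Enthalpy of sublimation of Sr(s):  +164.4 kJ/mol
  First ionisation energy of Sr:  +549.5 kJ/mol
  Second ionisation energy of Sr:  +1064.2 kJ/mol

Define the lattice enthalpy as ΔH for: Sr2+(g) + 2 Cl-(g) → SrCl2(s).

ΔHf° = 1·ΔHsub + 1·(ΣIE) + 1·D(Cl2) + 2·EA + U
-828.9 = 1·(+164.4) + 1·(+1613.7) + 1·(+242.6) + 2·(-349.0) + U
U = -828.9 − (+1322.7) = -2151.6 kJ/mol

U = -2151.6 kJ/mol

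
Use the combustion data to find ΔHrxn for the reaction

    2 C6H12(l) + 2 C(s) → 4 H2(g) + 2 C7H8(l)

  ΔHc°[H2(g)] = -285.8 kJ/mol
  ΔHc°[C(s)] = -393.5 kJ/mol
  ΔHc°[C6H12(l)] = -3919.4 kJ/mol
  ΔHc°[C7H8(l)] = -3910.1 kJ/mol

ΔHrxn = 337.6 kJ/mol

Using ΔH = Σ nΔHc°(reactants) − Σ nΔHc°(products):
= [2·(-3919.4) + 2·(-393.5)] − [4·(-285.8) + 2·(-3910.1)]
= 337.6 kJ/mol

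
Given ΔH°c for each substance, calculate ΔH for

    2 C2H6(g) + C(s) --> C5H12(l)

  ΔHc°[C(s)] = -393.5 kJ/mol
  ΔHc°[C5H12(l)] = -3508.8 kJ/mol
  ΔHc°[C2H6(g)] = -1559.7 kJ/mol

With combustion enthalpies, reactants minus products:
= [2·(-1559.7) + 1·(-393.5)] − [1·(-3508.8)]
= -4.1 kJ/mol

ΔH = -4.1 kJ/mol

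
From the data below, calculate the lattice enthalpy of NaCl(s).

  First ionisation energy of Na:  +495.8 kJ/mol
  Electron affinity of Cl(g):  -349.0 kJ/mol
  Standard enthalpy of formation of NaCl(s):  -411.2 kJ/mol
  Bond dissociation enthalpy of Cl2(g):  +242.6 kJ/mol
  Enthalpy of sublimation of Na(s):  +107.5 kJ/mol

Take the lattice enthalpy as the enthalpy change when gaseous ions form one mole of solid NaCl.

ΔHf° = 1·ΔHsub + 1·(ΣIE) + 1/2·D(Cl2) + 1·EA + U
-411.2 = 1·(+107.5) + 1·(+495.8) + 1/2·(+242.6) + 1·(-349.0) + U
U = -411.2 − (+375.6) = -786.8 kJ/mol

U = -786.8 kJ/mol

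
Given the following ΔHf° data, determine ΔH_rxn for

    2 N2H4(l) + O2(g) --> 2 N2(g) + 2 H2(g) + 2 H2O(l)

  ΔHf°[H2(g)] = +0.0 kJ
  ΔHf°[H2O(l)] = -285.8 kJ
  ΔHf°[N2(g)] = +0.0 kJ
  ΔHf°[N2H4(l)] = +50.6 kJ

ΔH_rxn = -672.8 kJ

ΔH°rxn = Σ nΔHf°(products) − Σ nΔHf°(reactants).
Products: 2·(+0.0) + 2·(+0.0) + 2·(-285.8) = -571.6
Reactants: 2·(+50.6) + 1·(+0.0) = +101.2
ΔH_rxn = (-571.6) − (+101.2) = -672.8 kJ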